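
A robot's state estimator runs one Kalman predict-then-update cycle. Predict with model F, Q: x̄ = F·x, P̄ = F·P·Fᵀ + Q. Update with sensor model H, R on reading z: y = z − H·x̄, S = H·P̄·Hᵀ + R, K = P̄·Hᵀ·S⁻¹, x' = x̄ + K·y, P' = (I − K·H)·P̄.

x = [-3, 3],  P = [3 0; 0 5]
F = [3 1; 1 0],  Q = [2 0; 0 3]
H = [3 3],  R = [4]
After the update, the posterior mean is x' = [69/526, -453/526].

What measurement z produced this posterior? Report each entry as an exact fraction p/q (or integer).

x̄ = F·x = [-6, -3]
P̄ = F·P·Fᵀ + Q = [34 9; 9 6]
S = H·P̄·Hᵀ + R = [526]
K = P̄·Hᵀ·S⁻¹ = [129/526; 45/526]
x' − x̄ = [3225/526, 1125/526] = K·y
y = (KᵀK)⁻¹·Kᵀ·(x' − x̄) = [25]
z = y + H·x̄ = [25] + [-27] = [-2]

z = [-2]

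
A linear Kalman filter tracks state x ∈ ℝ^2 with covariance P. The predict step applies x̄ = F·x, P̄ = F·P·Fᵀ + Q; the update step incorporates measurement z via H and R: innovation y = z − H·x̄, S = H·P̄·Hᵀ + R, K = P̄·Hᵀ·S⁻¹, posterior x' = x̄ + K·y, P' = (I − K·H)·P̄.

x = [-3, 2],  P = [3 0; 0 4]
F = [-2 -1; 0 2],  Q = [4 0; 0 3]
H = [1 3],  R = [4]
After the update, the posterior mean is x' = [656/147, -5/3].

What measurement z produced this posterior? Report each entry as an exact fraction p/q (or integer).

x̄ = F·x = [4, 4]
P̄ = F·P·Fᵀ + Q = [20 -8; -8 19]
S = H·P̄·Hᵀ + R = [147]
K = P̄·Hᵀ·S⁻¹ = [-4/147; 1/3]
x' − x̄ = [68/147, -17/3] = K·y
y = (KᵀK)⁻¹·Kᵀ·(x' − x̄) = [-17]
z = y + H·x̄ = [-17] + [16] = [-1]

z = [-1]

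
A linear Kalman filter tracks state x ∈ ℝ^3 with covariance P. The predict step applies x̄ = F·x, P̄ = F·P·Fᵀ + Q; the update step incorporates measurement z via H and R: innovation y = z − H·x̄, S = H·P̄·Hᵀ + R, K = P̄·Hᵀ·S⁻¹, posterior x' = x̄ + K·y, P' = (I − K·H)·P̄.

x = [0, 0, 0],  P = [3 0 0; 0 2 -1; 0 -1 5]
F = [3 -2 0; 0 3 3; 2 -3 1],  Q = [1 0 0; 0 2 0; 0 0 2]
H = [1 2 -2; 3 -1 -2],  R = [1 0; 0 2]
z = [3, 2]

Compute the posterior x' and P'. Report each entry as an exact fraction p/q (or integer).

x̄ = F·x = [0, 0, 0]
P̄ = F·P·Fᵀ + Q = [36 -6 32; -6 47 3; 32 3 43]
y = z − H·x̄ = [3, 2]
S = H·P̄·Hᵀ + R = [221 -106; -106 209]
K = P̄·Hᵀ·S⁻¹ = [-1020/11651 2270/11651; 3204/11651 -2333/11651; -9290/34953 -3541/34953]
x' = x̄ + K·y = [1480/11651, 4946/11651, -34952/34953]
P' = (I − K·H)·P̄ = [265136/11651 174904/11651 307982/11651; 174904/11651 119226/11651 205076/11651; 307982/11651 205076/11651 1081846/34953]

x' = [1480/11651, 4946/11651, -34952/34953]
P' = [265136/11651 174904/11651 307982/11651; 174904/11651 119226/11651 205076/11651; 307982/11651 205076/11651 1081846/34953]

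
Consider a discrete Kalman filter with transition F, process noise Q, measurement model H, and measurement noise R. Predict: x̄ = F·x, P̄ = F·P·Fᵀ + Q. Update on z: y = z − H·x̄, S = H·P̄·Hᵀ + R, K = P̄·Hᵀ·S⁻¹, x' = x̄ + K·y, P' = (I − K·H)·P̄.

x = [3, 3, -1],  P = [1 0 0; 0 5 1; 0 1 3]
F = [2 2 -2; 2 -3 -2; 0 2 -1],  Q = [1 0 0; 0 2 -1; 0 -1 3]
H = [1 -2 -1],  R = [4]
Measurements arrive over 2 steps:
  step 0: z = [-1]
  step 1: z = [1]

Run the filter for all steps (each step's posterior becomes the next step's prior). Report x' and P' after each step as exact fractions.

step 0: x̄ = F·x = [14, -1, 7]
step 0: P̄ = F·P·Fᵀ + Q = [29 -12 20; -12 75 -26; 20 -26 22]
step 0: y = z − H·x̄ = [-10]
step 0: S = H·P̄·Hᵀ + R = [259]
step 0: K = P̄·Hᵀ·S⁻¹ = [33/259; -136/259; 50/259]
step 0: x' = x̄ + K·y = [3296/259, 1101/259, 1313/259]
step 0: P' = (I − K·H)·P̄ = [6422/259 1380/259 3530/259; 1380/259 929/259 66/259; 3530/259 66/259 3198/259]
step 1: x̄ = F·x = [6168/259, 663/259, 127/37]
step 1: P̄ = F·P·Fᵀ + Q = [24727/259 2038/259 1168/37; 2038/259 3351/259 -149/37; 1168/37 -149/37 1061/37]
step 1: y = z − H·x̄ = [-3694/259]
step 1: S = H·P̄·Hᵀ + R = [17918/259]
step 1: K = P̄·Hᵀ·S⁻¹ = [12475/17918; -213/1054; 2835/17918]
step 1: x' = x̄ + K·y = [124393/8959, 2868/527, 10534/8959]
step 1: P' = (I − K·H)·P̄ = [1109779/17918 18553/1054 429077/17918; 18553/1054 627/62 -1913/1054; 429077/17918 -1913/1054 482779/17918]

step 0: x' = [3296/259, 1101/259, 1313/259], P' = [6422/259 1380/259 3530/259; 1380/259 929/259 66/259; 3530/259 66/259 3198/259]
step 1: x' = [124393/8959, 2868/527, 10534/8959], P' = [1109779/17918 18553/1054 429077/17918; 18553/1054 627/62 -1913/1054; 429077/17918 -1913/1054 482779/17918]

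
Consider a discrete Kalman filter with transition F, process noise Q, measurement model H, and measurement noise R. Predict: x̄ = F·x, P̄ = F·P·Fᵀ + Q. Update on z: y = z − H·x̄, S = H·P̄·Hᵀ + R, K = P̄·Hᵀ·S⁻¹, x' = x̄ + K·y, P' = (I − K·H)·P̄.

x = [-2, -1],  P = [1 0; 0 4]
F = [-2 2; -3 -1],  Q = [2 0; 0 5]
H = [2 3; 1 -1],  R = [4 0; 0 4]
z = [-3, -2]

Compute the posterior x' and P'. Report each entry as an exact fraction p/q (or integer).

x' = [-809/454, 79/227]
P' = [334/227 -164/227; -164/227 508/681]

x̄ = F·x = [2, 7]
P̄ = F·P·Fᵀ + Q = [22 -2; -2 18]
y = z − H·x̄ = [-28, 3]
S = H·P̄·Hᵀ + R = [230 -12; -12 48]
K = P̄·Hᵀ·S⁻¹ = [44/227 249/454; 45/227 -250/681]
x' = x̄ + K·y = [-809/454, 79/227]
P' = (I − K·H)·P̄ = [334/227 -164/227; -164/227 508/681]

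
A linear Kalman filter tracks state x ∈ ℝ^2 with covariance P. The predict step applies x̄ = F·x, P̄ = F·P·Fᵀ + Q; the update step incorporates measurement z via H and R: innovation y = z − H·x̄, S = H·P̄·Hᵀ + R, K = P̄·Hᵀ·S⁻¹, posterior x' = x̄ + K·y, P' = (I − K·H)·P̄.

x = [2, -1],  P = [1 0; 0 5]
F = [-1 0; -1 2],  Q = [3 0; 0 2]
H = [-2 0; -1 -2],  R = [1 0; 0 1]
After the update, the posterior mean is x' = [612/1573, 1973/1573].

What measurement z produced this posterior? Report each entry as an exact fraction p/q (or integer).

x̄ = F·x = [-2, -4]
P̄ = F·P·Fᵀ + Q = [4 1; 1 23]
S = H·P̄·Hᵀ + R = [17 12; 12 101]
K = P̄·Hᵀ·S⁻¹ = [-736/1573 -6/1573; 362/1573 -775/1573]
x' − x̄ = [3758/1573, 8265/1573] = K·y
y = (KᵀK)⁻¹·Kᵀ·(x' − x̄) = [-5, -13]
z = y + H·x̄ = [-5, -13] + [4, 10] = [-1, -3]

z = [-1, -3]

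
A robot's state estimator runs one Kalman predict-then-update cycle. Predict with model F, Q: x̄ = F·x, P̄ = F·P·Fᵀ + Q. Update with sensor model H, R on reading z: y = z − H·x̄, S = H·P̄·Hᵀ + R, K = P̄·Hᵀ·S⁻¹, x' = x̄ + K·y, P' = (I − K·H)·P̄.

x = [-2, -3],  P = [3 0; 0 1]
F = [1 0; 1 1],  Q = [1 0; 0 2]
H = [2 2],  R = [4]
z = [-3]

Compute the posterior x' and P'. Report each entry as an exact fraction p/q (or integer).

x' = [9/34, -71/34]
P' = [19/17 -12/17; -12/17 21/17]

x̄ = F·x = [-2, -5]
P̄ = F·P·Fᵀ + Q = [4 3; 3 6]
y = z − H·x̄ = [11]
S = H·P̄·Hᵀ + R = [68]
K = P̄·Hᵀ·S⁻¹ = [7/34; 9/34]
x' = x̄ + K·y = [9/34, -71/34]
P' = (I − K·H)·P̄ = [19/17 -12/17; -12/17 21/17]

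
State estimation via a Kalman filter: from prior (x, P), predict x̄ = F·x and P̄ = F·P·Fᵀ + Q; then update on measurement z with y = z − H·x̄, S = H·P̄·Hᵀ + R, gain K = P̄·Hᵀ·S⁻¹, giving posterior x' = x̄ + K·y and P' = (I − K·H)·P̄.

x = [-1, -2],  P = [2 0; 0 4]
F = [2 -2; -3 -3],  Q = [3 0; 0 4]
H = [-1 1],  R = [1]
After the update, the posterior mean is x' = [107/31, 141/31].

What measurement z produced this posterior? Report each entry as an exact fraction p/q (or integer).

x̄ = F·x = [2, 9]
P̄ = F·P·Fᵀ + Q = [27 12; 12 58]
S = H·P̄·Hᵀ + R = [62]
K = P̄·Hᵀ·S⁻¹ = [-15/62; 23/31]
x' − x̄ = [45/31, -138/31] = K·y
y = (KᵀK)⁻¹·Kᵀ·(x' − x̄) = [-6]
z = y + H·x̄ = [-6] + [7] = [1]

z = [1]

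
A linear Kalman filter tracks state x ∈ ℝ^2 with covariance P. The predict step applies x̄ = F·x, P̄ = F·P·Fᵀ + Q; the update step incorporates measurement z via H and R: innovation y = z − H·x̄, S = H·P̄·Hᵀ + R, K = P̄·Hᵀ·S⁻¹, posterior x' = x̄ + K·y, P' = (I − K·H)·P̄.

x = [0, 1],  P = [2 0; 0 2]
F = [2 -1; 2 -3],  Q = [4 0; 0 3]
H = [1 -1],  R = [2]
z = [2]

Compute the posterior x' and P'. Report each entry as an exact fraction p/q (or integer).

x̄ = F·x = [-1, -3]
P̄ = F·P·Fᵀ + Q = [14 14; 14 29]
y = z − H·x̄ = [0]
S = H·P̄·Hᵀ + R = [17]
K = P̄·Hᵀ·S⁻¹ = [0; -15/17]
x' = x̄ + K·y = [-1, -3]
P' = (I − K·H)·P̄ = [14 14; 14 268/17]

x' = [-1, -3]
P' = [14 14; 14 268/17]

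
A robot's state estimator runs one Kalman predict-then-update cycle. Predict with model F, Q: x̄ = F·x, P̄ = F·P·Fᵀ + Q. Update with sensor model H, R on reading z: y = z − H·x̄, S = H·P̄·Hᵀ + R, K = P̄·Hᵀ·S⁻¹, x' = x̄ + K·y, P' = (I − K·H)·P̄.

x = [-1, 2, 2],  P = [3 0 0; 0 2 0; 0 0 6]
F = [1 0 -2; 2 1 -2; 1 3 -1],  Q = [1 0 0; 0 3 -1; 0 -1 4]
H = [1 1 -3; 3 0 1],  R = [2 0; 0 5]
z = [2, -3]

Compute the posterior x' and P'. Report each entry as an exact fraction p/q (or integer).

x̄ = F·x = [-5, -4, 3]
P̄ = F·P·Fᵀ + Q = [28 30 15; 30 41 23; 15 23 31]
y = z − H·x̄ = [20, 9]
S = H·P̄·Hᵀ + R = [182 -16; -16 378]
K = P̄·Hᵀ·S⁻¹ = [3249/34270 9113/34270; 641/17135 10299/34270; -9787/34270 3238/17135]
x' = x̄ + K·y = [-24353/34270, -18749/34270, -17323/17135]
P' = (I − K·H)·P̄ = [7568/17135 -8167/34270 157/34270; -8167/34270 238719/34270 37998/17135; 157/34270 37998/17135 31909/34270]

x' = [-24353/34270, -18749/34270, -17323/17135]
P' = [7568/17135 -8167/34270 157/34270; -8167/34270 238719/34270 37998/17135; 157/34270 37998/17135 31909/34270]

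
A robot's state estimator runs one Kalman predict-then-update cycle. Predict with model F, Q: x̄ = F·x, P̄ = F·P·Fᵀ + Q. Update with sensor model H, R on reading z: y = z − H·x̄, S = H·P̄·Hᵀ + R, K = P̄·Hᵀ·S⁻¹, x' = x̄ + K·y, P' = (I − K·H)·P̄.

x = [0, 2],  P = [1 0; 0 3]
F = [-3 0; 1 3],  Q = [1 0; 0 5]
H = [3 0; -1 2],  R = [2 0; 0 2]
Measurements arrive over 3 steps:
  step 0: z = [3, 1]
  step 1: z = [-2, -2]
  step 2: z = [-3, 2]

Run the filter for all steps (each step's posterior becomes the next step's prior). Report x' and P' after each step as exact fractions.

step 0: x̄ = F·x = [0, 6]
step 0: P̄ = F·P·Fᵀ + Q = [10 -3; -3 33]
step 0: y = z − H·x̄ = [3, -11]
step 0: S = H·P̄·Hᵀ + R = [92 -48; -48 156]
step 0: K = P̄·Hᵀ·S⁻¹ = [163/502 -2/753; 159/1004 493/1004]
step 0: x' = x̄ + K·y = [1511/1506, 539/502]
step 0: P' = (I − K·H)·P̄ = [163/753 53/502; 53/502 273/502]
step 1: x̄ = F·x = [-1511/502, 3181/753]
step 1: P̄ = F·P·Fᵀ + Q = [740/251 -803/502; -803/502 16181/1506]
step 1: y = z − H·x̄ = [3529/502, -20269/1506]
step 1: S = H·P̄·Hᵀ + R = [7162/251 -4629/251; -4629/251 40906/753]
step 1: K = P̄·Hᵀ·S⁻¹ = [276429/911099 -9258/911099; 248655/1822198 858869/1822198]
step 1: x' = x̄ + K·y = [-674507/911099, -1056800/911099]
step 1: P' = (I − K·H)·P̄ = [184286/911099 82885/911099; 82885/911099 470877/911099]
step 2: x̄ = F·x = [2023521/911099, -3844907/911099]
step 2: P̄ = F·P·Fᵀ + Q = [2569673/911099 -1298823/911099; -1298823/911099 9474984/911099]
step 2: y = z − H·x̄ = [-8803860/911099, 11535533/911099]
step 2: S = H·P̄·Hᵀ + R = [24949255/911099 -15501957/911099; -15501957/911099 47487099/911099]
step 2: K = P̄·Hᵀ·S⁻¹ = [52313267/172768834 -5167319/518306502; 11786487/86384417 40682494/86384417]
step 2: x' = x̄ + K·y = [-430776155/518306502, 36645437/86384417]
step 2: P' = (I − K·H)·P̄ = [52313267/259153251 7857658/86384417; 7857658/86384417 44611323/86384417]

step 0: x' = [1511/1506, 539/502], P' = [163/753 53/502; 53/502 273/502]
step 1: x' = [-674507/911099, -1056800/911099], P' = [184286/911099 82885/911099; 82885/911099 470877/911099]
step 2: x' = [-430776155/518306502, 36645437/86384417], P' = [52313267/259153251 7857658/86384417; 7857658/86384417 44611323/86384417]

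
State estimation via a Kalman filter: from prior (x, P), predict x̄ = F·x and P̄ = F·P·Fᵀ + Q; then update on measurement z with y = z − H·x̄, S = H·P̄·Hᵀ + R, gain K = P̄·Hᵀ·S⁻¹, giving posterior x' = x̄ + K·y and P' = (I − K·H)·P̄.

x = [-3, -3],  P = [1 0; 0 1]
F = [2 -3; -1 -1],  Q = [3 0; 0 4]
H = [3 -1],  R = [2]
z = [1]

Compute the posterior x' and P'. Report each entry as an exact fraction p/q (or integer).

x' = [172/73, 441/73]
P' = [127/146 287/146; 287/146 867/146]

x̄ = F·x = [3, 6]
P̄ = F·P·Fᵀ + Q = [16 1; 1 6]
y = z − H·x̄ = [-2]
S = H·P̄·Hᵀ + R = [146]
K = P̄·Hᵀ·S⁻¹ = [47/146; -3/146]
x' = x̄ + K·y = [172/73, 441/73]
P' = (I − K·H)·P̄ = [127/146 287/146; 287/146 867/146]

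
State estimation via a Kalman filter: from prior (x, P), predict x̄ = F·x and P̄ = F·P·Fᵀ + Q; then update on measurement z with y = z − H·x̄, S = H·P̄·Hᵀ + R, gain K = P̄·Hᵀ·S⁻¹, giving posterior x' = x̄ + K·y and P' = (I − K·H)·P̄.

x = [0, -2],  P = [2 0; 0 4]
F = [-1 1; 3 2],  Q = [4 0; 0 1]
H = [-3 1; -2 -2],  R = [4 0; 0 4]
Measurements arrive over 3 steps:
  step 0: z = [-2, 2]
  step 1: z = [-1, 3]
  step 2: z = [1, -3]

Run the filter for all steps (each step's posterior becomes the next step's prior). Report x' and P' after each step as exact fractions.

step 0: x' = [1110/5849, -7548/5849], P' = [1770/5849 -338/5849; -338/5849 4638/5849]
step 1: x' = [-233694/1198937, -1700665/1198937], P' = [1055840/3596811 -57424/1198937; -57424/1198937 857764/1198937]
step 2: x' = [227095823/2090569979, 1712353870/2090569979], P' = [613209560/2090569979 -100726008/2090569979; -100726008/2090569979 1488692388/2090569979]

step 0: x̄ = F·x = [-2, -4]
step 0: P̄ = F·P·Fᵀ + Q = [10 2; 2 35]
step 0: y = z − H·x̄ = [-4, -10]
step 0: S = H·P̄·Hᵀ + R = [117 -2; -2 200]
step 0: K = P̄·Hᵀ·S⁻¹ = [-1412/5849 -716/5849; 1413/5849 -2150/5849]
step 0: x' = x̄ + K·y = [1110/5849, -7548/5849]
step 0: P' = (I − K·H)·P̄ = [1770/5849 -338/5849; -338/5849 4638/5849]
step 1: x̄ = F·x = [-8658/5849, -11766/5849]
step 1: P̄ = F·P·Fᵀ + Q = [30480/5849 3628/5849; 3628/5849 36275/5849]
step 1: y = z − H·x̄ = [-20057/5849, -23301/5849]
step 1: S = H·P̄·Hᵀ + R = [312223/5849 124842/5849; 124842/5849 319440/5849]
step 1: K = P̄·Hᵀ·S⁻¹ = [-278316/1198937 -441784/3596811; 257509/1198937 -400170/1198937]
step 1: x' = x̄ + K·y = [-233694/1198937, -1700665/1198937]
step 1: P' = (I − K·H)·P̄ = [1055840/3596811 -57424/1198937; -57424/1198937 857764/1198937]
step 2: x̄ = F·x = [-1466971/1198937, -4102412/1198937]
step 2: P̄ = F·P·Fᵀ + Q = [18360920/3596811 602264/1198937; 602264/1198937 7108425/1198937]
step 2: y = z − H·x̄ = [900436/1198937, -14735577/1198937]
step 2: S = H·P̄·Hᵀ + R = [63373349/1198937 24914046/1198937; 24914046/1198937 187586360/3596811]
step 2: K = P̄·Hᵀ·S⁻¹ = [-485088672/2090569979 -256241776/2090569979; 447717603/2090569979 -693983190/2090569979]
step 2: x' = x̄ + K·y = [227095823/2090569979, 1712353870/2090569979]
step 2: P' = (I − K·H)·P̄ = [613209560/2090569979 -100726008/2090569979; -100726008/2090569979 1488692388/2090569979]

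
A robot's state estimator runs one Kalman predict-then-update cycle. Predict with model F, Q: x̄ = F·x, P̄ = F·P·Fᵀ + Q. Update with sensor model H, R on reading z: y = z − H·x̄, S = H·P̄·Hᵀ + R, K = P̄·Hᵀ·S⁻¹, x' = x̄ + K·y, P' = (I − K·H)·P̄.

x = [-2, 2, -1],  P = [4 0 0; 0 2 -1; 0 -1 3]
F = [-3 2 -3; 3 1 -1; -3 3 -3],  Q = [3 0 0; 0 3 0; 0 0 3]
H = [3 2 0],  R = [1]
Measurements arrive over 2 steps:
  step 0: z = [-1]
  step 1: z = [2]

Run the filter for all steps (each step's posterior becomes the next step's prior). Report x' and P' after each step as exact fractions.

step 0: x̄ = F·x = [13, -3, 15]
step 0: P̄ = F·P·Fᵀ + Q = [86 -18 90; -18 46 -15; 90 -15 102]
step 0: y = z − H·x̄ = [-34]
step 0: S = H·P̄·Hᵀ + R = [743]
step 0: K = P̄·Hᵀ·S⁻¹ = [222/743; 38/743; 240/743]
step 0: x' = x̄ + K·y = [2111/743, -3521/743, 2985/743]
step 0: P' = (I − K·H)·P̄ = [14614/743 -21810/743 13590/743; -21810/743 32734/743 -20265/743; 13590/743 -20265/743 18186/743]
step 1: x̄ = F·x = [-22330/743, -173/743, -25851/743]
step 1: P̄ = F·P·Fᵀ + Q = [1177885/743 -57145/743 1367349/743; -57145/743 12805/743 -69576/743; 1367349/743 -69576/743 1594005/743]
step 1: y = z − H·x̄ = [68822/743]
step 1: S = H·P̄·Hᵀ + R = [9967188/743]
step 1: K = P̄·Hᵀ·S⁻¹ = [3419365/9967188; -145825/9967188; 1320965/3322396]
step 1: x' = x̄ + K·y = [8586965/4983594, -7914059/4983594, 3381019/1661198]
step 1: P' = (I − K·H)·P̄ = [64797085/9967188 -95485945/9967188 35011253/3322396; -95485945/9967188 143156005/9967188 -51856397/3322396; 35011253/3322396 -51856397/3322396 82194135/3322396]

step 0: x' = [2111/743, -3521/743, 2985/743], P' = [14614/743 -21810/743 13590/743; -21810/743 32734/743 -20265/743; 13590/743 -20265/743 18186/743]
step 1: x' = [8586965/4983594, -7914059/4983594, 3381019/1661198], P' = [64797085/9967188 -95485945/9967188 35011253/3322396; -95485945/9967188 143156005/9967188 -51856397/3322396; 35011253/3322396 -51856397/3322396 82194135/3322396]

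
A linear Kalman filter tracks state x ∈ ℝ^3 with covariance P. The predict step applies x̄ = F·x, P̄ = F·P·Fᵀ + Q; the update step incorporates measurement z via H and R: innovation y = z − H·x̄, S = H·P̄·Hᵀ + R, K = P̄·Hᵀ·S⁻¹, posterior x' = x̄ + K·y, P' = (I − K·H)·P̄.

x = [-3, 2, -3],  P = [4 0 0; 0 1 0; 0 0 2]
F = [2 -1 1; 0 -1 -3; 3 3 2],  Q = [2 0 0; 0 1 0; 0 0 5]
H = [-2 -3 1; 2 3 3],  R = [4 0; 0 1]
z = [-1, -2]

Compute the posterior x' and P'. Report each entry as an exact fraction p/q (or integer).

x̄ = F·x = [-11, 7, -9]
P̄ = F·P·Fᵀ + Q = [21 -5 25; -5 20 -15; 25 -15 58]
y = z − H·x̄ = [7, 26]
S = H·P̄·Hᵀ + R = [256 -40; -40 757]
K = P̄·Hᵀ·S⁻¹ = [1283/96096 1627/12012; -1485/5824 -5/728; 3637/14784 461/1848]
x' = x̄ + K·y = [-236553/32032, 29333/5824, -3903/4928]
P' = (I − K·H)·P̄ = [346475/48048 -14005/2912 349/7392; -14005/2912 20155/5824 -115/448; 349/7392 -115/448 4559/14784]

x' = [-236553/32032, 29333/5824, -3903/4928]
P' = [346475/48048 -14005/2912 349/7392; -14005/2912 20155/5824 -115/448; 349/7392 -115/448 4559/14784]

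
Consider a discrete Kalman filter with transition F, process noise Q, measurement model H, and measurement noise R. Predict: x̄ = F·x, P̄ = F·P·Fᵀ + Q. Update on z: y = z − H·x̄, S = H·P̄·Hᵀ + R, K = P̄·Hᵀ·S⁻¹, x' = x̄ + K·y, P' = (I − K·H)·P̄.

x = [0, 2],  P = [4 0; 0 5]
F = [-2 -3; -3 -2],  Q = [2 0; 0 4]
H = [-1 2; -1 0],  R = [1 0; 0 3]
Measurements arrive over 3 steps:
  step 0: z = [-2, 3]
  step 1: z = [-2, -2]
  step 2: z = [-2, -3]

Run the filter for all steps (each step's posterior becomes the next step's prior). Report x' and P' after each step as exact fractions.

step 0: x' = [-4047/1261, -3262/1261], P' = [3519/1261 1782/1261; 1782/1261 1212/1261]
step 1: x' = [3999764/1667947, 460687/1667947], P' = [4142262/1667947 2152452/1667947; 2152452/1667947 1520705/1667947]
step 2: x' = [74490408/33011561, 4638296/33011561], P' = [4990748109/2013705221 2592122022/2013705221; 2592122022/2013705221 1831755162/2013705221]

step 0: x̄ = F·x = [-6, -4]
step 0: P̄ = F·P·Fᵀ + Q = [63 54; 54 60]
step 0: y = z − H·x̄ = [0, -3]
step 0: S = H·P̄·Hᵀ + R = [88 -45; -45 66]
step 0: K = P̄·Hᵀ·S⁻¹ = [45/1261 -1173/1261; 642/1261 -594/1261]
step 0: x' = x̄ + K·y = [-4047/1261, -3262/1261]
step 0: P' = (I − K·H)·P̄ = [3519/1261 1782/1261; 1782/1261 1212/1261]
step 1: x̄ = F·x = [17880/1261, 18665/1261]
step 1: P̄ = F·P·Fᵀ + Q = [48890/1261 51552/1261; 51552/1261 62947/1261]
step 1: y = z − H·x̄ = [-21972/1261, 15358/1261]
step 1: S = H·P̄·Hᵀ + R = [95731/1261 -54214/1261; -54214/1261 52673/1261]
step 1: K = P̄·Hᵀ·S⁻¹ = [162642/1667947 -1380754/1667947; 888958/1667947 -717484/1667947]
step 1: x' = x̄ + K·y = [3999764/1667947, 460687/1667947]
step 1: P' = (I − K·H)·P̄ = [4142262/1667947 2152452/1667947; 2152452/1667947 1520705/1667947]
step 2: x̄ = F·x = [-9381589/1667947, -12920666/1667947]
step 2: P̄ = F·P·Fᵀ + Q = [59420711/1667947 61959678/1667947; 61959678/1667947 75864390/1667947]
step 2: y = z − H·x̄ = [13123849/1667947, -14385430/1667947]
step 2: S = H·P̄·Hᵀ + R = [116707506/1667947 -64498645/1667947; -64498645/1667947 64424552/1667947]
step 2: K = P̄·Hᵀ·S⁻¹ = [193495935/2013705221 -1663582703/2013705221; 1071388302/2013705221 -864040674/2013705221]
step 2: x' = x̄ + K·y = [74490408/33011561, 4638296/33011561]
step 2: P' = (I − K·H)·P̄ = [4990748109/2013705221 2592122022/2013705221; 2592122022/2013705221 1831755162/2013705221]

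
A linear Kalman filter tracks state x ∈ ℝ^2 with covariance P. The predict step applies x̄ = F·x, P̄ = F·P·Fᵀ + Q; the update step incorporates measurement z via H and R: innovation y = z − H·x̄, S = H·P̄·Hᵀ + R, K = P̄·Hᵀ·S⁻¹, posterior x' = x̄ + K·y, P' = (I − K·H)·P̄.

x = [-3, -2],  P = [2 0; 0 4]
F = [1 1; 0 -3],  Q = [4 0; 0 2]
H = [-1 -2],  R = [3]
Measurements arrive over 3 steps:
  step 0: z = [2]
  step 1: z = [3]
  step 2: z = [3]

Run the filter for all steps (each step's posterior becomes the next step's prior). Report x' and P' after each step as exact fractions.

step 0: x' = [-51/13, 14/13], P' = [974/117 -508/117; -508/117 350/117]
step 1: x' = [-36255/16559, -7818/16559], P' = [84424/16559 -39626/16559; -39626/16559 30676/16559]
step 2: x' = [-4475655/1495969, 72642/1495969], P' = [7756860/1495969 -3644754/1495969; -3644754/1495969 2790258/1495969]

step 0: x̄ = F·x = [-5, 6]
step 0: P̄ = F·P·Fᵀ + Q = [10 -12; -12 38]
step 0: y = z − H·x̄ = [9]
step 0: S = H·P̄·Hᵀ + R = [117]
step 0: K = P̄·Hᵀ·S⁻¹ = [14/117; -64/117]
step 0: x' = x̄ + K·y = [-51/13, 14/13]
step 0: P' = (I − K·H)·P̄ = [974/117 -508/117; -508/117 350/117]
step 1: x̄ = F·x = [-37/13, -42/13]
step 1: P̄ = F·P·Fᵀ + Q = [776/117 158/39; 158/39 376/13]
step 1: y = z − H·x̄ = [-82/13]
step 1: S = H·P̄·Hᵀ + R = [16559/117]
step 1: K = P̄·Hᵀ·S⁻¹ = [-1724/16559; -7242/16559]
step 1: x' = x̄ + K·y = [-36255/16559, -7818/16559]
step 1: P' = (I − K·H)·P̄ = [84424/16559 -39626/16559; -39626/16559 30676/16559]
step 2: x̄ = F·x = [-44073/16559, 23454/16559]
step 2: P̄ = F·P·Fᵀ + Q = [102084/16559 26850/16559; 26850/16559 309202/16559]
step 2: y = z − H·x̄ = [52512/16559]
step 2: S = H·P̄·Hᵀ + R = [1495969/16559]
step 2: K = P̄·Hᵀ·S⁻¹ = [-155784/1495969; -645254/1495969]
step 2: x' = x̄ + K·y = [-4475655/1495969, 72642/1495969]
step 2: P' = (I − K·H)·P̄ = [7756860/1495969 -3644754/1495969; -3644754/1495969 2790258/1495969]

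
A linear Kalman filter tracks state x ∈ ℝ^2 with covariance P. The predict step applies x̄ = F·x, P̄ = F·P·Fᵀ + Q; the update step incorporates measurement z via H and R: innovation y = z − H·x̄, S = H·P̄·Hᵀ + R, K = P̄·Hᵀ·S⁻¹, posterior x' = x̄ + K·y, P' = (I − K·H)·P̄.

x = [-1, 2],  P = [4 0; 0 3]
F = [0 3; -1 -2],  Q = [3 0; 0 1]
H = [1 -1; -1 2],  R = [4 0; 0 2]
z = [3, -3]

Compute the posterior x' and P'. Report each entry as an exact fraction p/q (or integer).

x̄ = F·x = [6, -3]
P̄ = F·P·Fᵀ + Q = [30 -18; -18 17]
y = z − H·x̄ = [-6, 9]
S = H·P̄·Hᵀ + R = [87 -118; -118 172]
K = P̄·Hᵀ·S⁻¹ = [9/20 -3/40; 29/260 197/520]
x' = x̄ + K·y = [21/8, -27/104]
P' = (I − K·H)·P̄ = [69/20 33/20; 33/20 313/260]

x' = [21/8, -27/104]
P' = [69/20 33/20; 33/20 313/260]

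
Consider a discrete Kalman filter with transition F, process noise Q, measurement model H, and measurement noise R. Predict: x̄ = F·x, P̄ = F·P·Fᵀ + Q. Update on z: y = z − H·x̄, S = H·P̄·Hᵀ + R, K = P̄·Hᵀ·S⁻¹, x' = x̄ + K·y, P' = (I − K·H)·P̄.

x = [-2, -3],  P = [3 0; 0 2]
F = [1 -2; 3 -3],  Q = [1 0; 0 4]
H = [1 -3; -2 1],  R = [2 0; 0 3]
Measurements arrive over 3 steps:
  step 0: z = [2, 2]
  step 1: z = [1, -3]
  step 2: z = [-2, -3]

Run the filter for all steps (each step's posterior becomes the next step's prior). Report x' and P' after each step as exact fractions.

step 0: x' = [-2941/4688, -3919/4688], P' = [4335/4688 2037/4688; 2037/4688 1911/4688]
step 1: x' = [274027/200923, 23174/200923], P' = [1836412/2611999 837134/2611999; 837134/2611999 906982/2611999]
step 2: x' = [2307566479/1357313975, 1716539639/1357313975], P' = [952239944/1357313975 434651554/1357313975; 434651554/1357313975 470855414/1357313975]

step 0: x̄ = F·x = [4, 3]
step 0: P̄ = F·P·Fᵀ + Q = [12 21; 21 49]
step 0: y = z − H·x̄ = [7, 7]
step 0: S = H·P̄·Hᵀ + R = [329 -24; -24 16]
step 0: K = P̄·Hᵀ·S⁻¹ = [-111/586 -2211/4688; -231/586 -721/4688]
step 0: x' = x̄ + K·y = [-2941/4688, -3919/4688]
step 0: P' = (I − K·H)·P̄ = [4335/4688 2037/4688; 2037/4688 1911/4688]
step 1: x̄ = F·x = [4897/4688, 1467/2344]
step 1: P̄ = F·P·Fᵀ + Q = [8519/4688 3069/2344; 3069/2344 9575/1172]
step 1: y = z − H·x̄ = [8593/4688, -1801/1172]
step 1: S = H·P̄·Hᵀ + R = [325767/4688 -22243/1172; -22243/1172 3868/293]
step 1: K = P̄·Hᵀ·S⁻¹ = [-337495/2611999 -72710/200923; -941906/2611999 -19674/200923]
step 1: x' = x̄ + K·y = [274027/200923, 23174/200923]
step 1: P' = (I − K·H)·P̄ = [1836412/2611999 837134/2611999; 837134/2611999 906982/2611999]
step 2: x̄ = F·x = [227679/200923, 752559/200923]
step 2: P̄ = F·P·Fᵀ + Q = [4727803/2611999 3416922/2611999; 3416922/2611999 20070130/2611999]
step 2: y = z − H·x̄ = [1628152/200923, -899970/200923]
step 2: S = H·P̄·Hᵀ + R = [170081439/2611999 -45747542/2611999; -45747542/2611999 33149651/2611999]
step 2: K = P̄·Hᵀ·S⁻¹ = [-175857359/1357313975 -489942778/1357313975; -488957344/1357313975 -132815898/1357313975]
step 2: x' = x̄ + K·y = [2307566479/1357313975, 1716539639/1357313975]
step 2: P' = (I − K·H)·P̄ = [952239944/1357313975 434651554/1357313975; 434651554/1357313975 470855414/1357313975]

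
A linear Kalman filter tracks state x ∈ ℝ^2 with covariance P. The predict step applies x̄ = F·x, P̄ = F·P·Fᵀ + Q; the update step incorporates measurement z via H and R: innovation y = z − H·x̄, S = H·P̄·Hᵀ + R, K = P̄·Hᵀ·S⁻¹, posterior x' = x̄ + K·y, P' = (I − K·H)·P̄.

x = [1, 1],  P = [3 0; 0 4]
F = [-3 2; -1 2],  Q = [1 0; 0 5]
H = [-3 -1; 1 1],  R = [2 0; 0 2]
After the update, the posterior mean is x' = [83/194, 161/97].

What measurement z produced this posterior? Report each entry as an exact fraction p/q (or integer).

z = [-3, 2]

x̄ = F·x = [-1, 1]
P̄ = F·P·Fᵀ + Q = [44 25; 25 24]
S = H·P̄·Hᵀ + R = [572 -256; -256 120]
K = P̄·Hᵀ·S⁻¹ = [-147/388 -181/776; 83/388 671/776]
x' − x̄ = [277/194, 64/97] = K·y
y = (KᵀK)⁻¹·Kᵀ·(x' − x̄) = [-5, 2]
z = y + H·x̄ = [-5, 2] + [2, 0] = [-3, 2]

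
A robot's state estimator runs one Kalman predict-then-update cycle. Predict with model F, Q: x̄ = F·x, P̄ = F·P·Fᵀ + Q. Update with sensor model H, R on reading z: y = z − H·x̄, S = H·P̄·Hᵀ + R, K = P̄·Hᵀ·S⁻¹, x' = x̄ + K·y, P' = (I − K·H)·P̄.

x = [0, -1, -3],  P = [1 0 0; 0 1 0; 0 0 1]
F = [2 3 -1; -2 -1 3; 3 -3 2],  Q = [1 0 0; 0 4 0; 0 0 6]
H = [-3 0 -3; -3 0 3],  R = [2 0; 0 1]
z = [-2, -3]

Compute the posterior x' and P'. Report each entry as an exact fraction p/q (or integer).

x̄ = F·x = [0, -8, -3]
P̄ = F·P·Fᵀ + Q = [15 -10 -5; -10 18 3; -5 3 28]
y = z − H·x̄ = [-11, 6]
S = H·P̄·Hᵀ + R = [299 -117; -117 478]
K = P̄·Hᵀ·S⁻¹ = [-21360/129233 -1650/9941; 14601/129233 1086/9941; -21399/129233 1656/9941]
x' = x̄ + K·y = [106260/129233, -1109767/129233, -23142/129233]
P' = (I − K·H)·P̄ = [10695/129233 -7220/129233 3545/129233; -7220/129233 1468971/129233 -2514/129233; 3545/129233 -2514/129233 10721/129233]

x' = [106260/129233, -1109767/129233, -23142/129233]
P' = [10695/129233 -7220/129233 3545/129233; -7220/129233 1468971/129233 -2514/129233; 3545/129233 -2514/129233 10721/129233]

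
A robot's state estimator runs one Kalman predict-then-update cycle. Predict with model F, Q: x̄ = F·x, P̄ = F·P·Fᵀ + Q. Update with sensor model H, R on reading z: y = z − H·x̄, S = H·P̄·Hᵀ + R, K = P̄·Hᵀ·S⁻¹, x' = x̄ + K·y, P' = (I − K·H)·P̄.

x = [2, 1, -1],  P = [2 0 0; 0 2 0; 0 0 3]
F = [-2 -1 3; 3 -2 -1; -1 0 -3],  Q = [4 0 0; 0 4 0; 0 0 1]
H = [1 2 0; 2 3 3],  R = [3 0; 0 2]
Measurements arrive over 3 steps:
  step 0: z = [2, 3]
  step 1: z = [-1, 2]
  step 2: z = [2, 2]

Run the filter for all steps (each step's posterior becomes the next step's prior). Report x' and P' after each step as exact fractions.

step 0: x' = [-86661/10528, 53941/10528, 14325/10528], P' = [633781/21056 -307397/21056 -118373/21056; -307397/21056 164053/21056 42613/21056; -118373/21056 42613/21056 41365/21056]
step 1: x' = [-547791709/149260688, 434201267/298521376, 472658841/298521376], P' = [2092732735/74630344 -2059338097/149260688 -771400851/149260688; -2059338097/149260688 2231486479/298521376 561853869/298521376; -771400851/149260688 561853869/298521376 536512839/298521376]
step 2: x' = [3501208935543/1902925098598, 4005163508801/15223400788784, -13822271861965/15223400788784], P' = [25969565666566/951462549299 -25607675743645/1902925098598 -9502600545343/1902925098598; -25607675743645/1902925098598 111417032084461/15223400788784 27475840818967/15223400788784; -9502600545343/1902925098598 27475840818967/15223400788784 26698561836757/15223400788784]

step 0: x̄ = F·x = [-8, 5, 1]
step 0: P̄ = F·P·Fᵀ + Q = [41 -17 -23; -17 33 3; -23 3 30]
step 0: y = z − H·x̄ = [0, 1]
step 0: S = H·P̄·Hᵀ + R = [108 110; 110 307]
step 0: K = P̄·Hᵀ·S⁻¹ = [6329/21056 -2437/10528; 6903/21056 1301/10528; -11049/21056 3797/10528]
step 0: x' = x̄ + K·y = [-86661/10528, 53941/10528, 14325/10528]
step 0: P' = (I − K·H)·P̄ = [633781/21056 -307397/21056 -118373/21056; -307397/21056 164053/21056 42613/21056; -118373/21056 42613/21056 41365/21056]
step 1: x̄ = F·x = [40589/2632, -191095/5264, 21843/5264]
step 1: P̄ = F·P·Fᵀ + Q = [193181/1316 -677655/2632 45075/2632; -677655/2632 2763821/5264 -297345/5264; 45075/2632 -297345/5264 79221/5264]
step 1: y = z − H·x̄ = [73937/1316, 44491/658]
step 1: S = H·P̄·Hᵀ + R = [401410/329 445474/329; 445474/329 509667/329]
step 1: K = P̄·Hᵀ·S⁻¹ = [5565773/37315172 -7580369/18657586; 28691397/74630344 8916791/37315172; -34924497/74630344 13093545/37315172]
step 1: x' = x̄ + K·y = [-547791709/149260688, 434201267/298521376, 472658841/298521376]
step 1: P' = (I − K·H)·P̄ = [2092732735/74630344 -2059338097/149260688 -771400851/149260688; -2059338097/149260688 2231486479/298521376 561853869/298521376; -771400851/149260688 561853869/298521376 536512839/298521376]
step 2: x̄ = F·x = [793735523/74630344, -4627811629/298521376, -322393105/298521376]
step 2: P̄ = F·P·Fᵀ + Q = [2525356483/18657586 -17817728865/74630344 1212931659/74630344; -17817728865/74630344 146923262735/298521376 -16027069861/298521376; 1212931659/74630344 -16027069861/298521376 4241257655/298521376]
step 2: y = z − H·x̄ = [3338861959/149260688, 4548886385/149260688]
step 2: S = H·P̄·Hᵀ + R = [85977664239/74630344 95461834097/74630344; 95461834097/74630344 109295754447/74630344]
step 2: K = P̄·Hᵀ·S⁻¹ = [120629974307/951462549299 -363141550175/951462549299; 2995443036627/7611700394392 1738951702991/7611700394392; -3511520454135/7611700394392 2620399810421/7611700394392]
step 2: x' = x̄ + K·y = [3501208935543/1902925098598, 4005163508801/15223400788784, -13822271861965/15223400788784]
step 2: P' = (I − K·H)·P̄ = [25969565666566/951462549299 -25607675743645/1902925098598 -9502600545343/1902925098598; -25607675743645/1902925098598 111417032084461/15223400788784 27475840818967/15223400788784; -9502600545343/1902925098598 27475840818967/15223400788784 26698561836757/15223400788784]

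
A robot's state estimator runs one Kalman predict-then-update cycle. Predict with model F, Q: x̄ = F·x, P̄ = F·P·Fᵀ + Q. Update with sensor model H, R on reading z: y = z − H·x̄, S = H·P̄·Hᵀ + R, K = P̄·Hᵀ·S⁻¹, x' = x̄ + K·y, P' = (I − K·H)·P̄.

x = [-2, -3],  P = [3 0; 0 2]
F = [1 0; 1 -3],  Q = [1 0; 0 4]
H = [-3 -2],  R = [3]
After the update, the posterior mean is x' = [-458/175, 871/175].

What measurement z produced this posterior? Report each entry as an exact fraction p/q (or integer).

z = [-2]

x̄ = F·x = [-2, 7]
P̄ = F·P·Fᵀ + Q = [4 3; 3 25]
S = H·P̄·Hᵀ + R = [175]
K = P̄·Hᵀ·S⁻¹ = [-18/175; -59/175]
x' − x̄ = [-108/175, -354/175] = K·y
y = (KᵀK)⁻¹·Kᵀ·(x' − x̄) = [6]
z = y + H·x̄ = [6] + [-8] = [-2]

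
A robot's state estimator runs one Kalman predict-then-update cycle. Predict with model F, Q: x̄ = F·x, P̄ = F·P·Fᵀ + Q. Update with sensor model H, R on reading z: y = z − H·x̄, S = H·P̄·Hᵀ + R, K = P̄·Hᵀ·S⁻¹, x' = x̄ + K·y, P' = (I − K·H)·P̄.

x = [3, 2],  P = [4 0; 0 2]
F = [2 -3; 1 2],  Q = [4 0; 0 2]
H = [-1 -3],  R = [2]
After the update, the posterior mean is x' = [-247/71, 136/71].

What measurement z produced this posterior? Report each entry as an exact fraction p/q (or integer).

x̄ = F·x = [0, 7]
P̄ = F·P·Fᵀ + Q = [38 -4; -4 14]
S = H·P̄·Hᵀ + R = [142]
K = P̄·Hᵀ·S⁻¹ = [-13/71; -19/71]
x' − x̄ = [-247/71, -361/71] = K·y
y = (KᵀK)⁻¹·Kᵀ·(x' − x̄) = [19]
z = y + H·x̄ = [19] + [-21] = [-2]

z = [-2]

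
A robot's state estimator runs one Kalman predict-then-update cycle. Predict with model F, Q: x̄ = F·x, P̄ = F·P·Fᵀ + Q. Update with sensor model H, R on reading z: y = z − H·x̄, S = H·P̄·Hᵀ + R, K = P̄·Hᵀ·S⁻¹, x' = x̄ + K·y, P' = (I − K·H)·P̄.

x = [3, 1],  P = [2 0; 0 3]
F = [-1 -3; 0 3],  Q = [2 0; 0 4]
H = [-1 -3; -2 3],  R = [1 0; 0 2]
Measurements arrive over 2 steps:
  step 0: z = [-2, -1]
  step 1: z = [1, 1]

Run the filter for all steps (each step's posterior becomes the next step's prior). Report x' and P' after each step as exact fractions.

step 0: x̄ = F·x = [-6, 3]
step 0: P̄ = F·P·Fᵀ + Q = [31 -27; -27 31]
step 0: y = z − H·x̄ = [1, -22]
step 0: S = H·P̄·Hᵀ + R = [149 -298; -298 729]
step 0: K = P̄·Hᵀ·S⁻¹ = [-6164/19817 -43/133; -4308/19817 15/133]
step 0: x' = x̄ + K·y = [15888/19817, 5973/19817]
step 0: P' = (I − K·H)·P̄ = [6326/19817 -54/19817; -54/19817 1454/19817]
step 1: x̄ = F·x = [-33807/19817, 17919/19817]
step 1: P̄ = F·P·Fᵀ + Q = [58722/19817 -12924/19817; -12924/19817 92354/19817]
step 1: y = z − H·x̄ = [299/149, -101554/19817]
step 1: S = H·P̄·Hᵀ + R = [6257/149 -5658/149; -5658/149 1260796/19817]
step 1: K = P̄·Hᵀ·S⁻¹ = [-900159/3046205 -1829397/6092410; -1325631/6092410 1345017/12184820]
step 1: x' = x̄ + K·y = [-2315607/3046205, -298794/3046205]
step 1: P' = (I − K·H)·P̄ = [909852/3046205 -3231/3046205; -3231/3046205 444031/6092410]

step 0: x' = [15888/19817, 5973/19817], P' = [6326/19817 -54/19817; -54/19817 1454/19817]
step 1: x' = [-2315607/3046205, -298794/3046205], P' = [909852/3046205 -3231/3046205; -3231/3046205 444031/6092410]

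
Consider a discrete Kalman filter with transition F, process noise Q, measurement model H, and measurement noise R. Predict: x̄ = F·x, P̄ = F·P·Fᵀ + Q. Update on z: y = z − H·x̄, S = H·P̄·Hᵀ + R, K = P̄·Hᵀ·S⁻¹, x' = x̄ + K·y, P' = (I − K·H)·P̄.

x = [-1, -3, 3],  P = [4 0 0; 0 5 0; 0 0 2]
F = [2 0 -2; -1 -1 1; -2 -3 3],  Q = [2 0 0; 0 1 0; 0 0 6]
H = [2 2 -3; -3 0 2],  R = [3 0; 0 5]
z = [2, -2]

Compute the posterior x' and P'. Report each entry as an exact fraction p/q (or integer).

x' = [1429/2126, 1495/8504, -115/8504]
P' = [6241/2126 13727/8504 28381/8504; 13727/8504 79477/34016 90047/34016; 28381/8504 90047/34016 153341/34016]

x̄ = F·x = [-8, 7, 20]
P̄ = F·P·Fᵀ + Q = [26 -12 -28; -12 12 29; -28 29 85]
y = z − H·x̄ = [64, -66]
S = H·P̄·Hᵀ + R = [812 -842; -842 915]
K = P̄·Hᵀ·S⁻¹ = [-2587/8504 -1813/4252; -457/34016 1537/17008; -17627/34016 -3389/17008]
x' = x̄ + K·y = [1429/2126, 1495/8504, -115/8504]
P' = (I − K·H)·P̄ = [6241/2126 13727/8504 28381/8504; 13727/8504 79477/34016 90047/34016; 28381/8504 90047/34016 153341/34016]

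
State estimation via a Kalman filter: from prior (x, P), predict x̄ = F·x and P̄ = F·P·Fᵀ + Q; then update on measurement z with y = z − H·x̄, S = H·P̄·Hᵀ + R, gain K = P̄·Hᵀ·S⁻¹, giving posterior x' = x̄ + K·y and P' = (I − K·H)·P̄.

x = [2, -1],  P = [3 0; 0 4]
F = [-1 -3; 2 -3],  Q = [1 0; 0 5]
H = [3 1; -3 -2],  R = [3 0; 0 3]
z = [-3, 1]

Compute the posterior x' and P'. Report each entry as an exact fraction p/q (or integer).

x' = [-4881/2594, 12629/5188]
P' = [1555/1297 -5445/2594; -5445/2594 22119/5188]

x̄ = F·x = [1, 7]
P̄ = F·P·Fᵀ + Q = [40 30; 30 53]
y = z − H·x̄ = [-13, 18]
S = H·P̄·Hᵀ + R = [596 -736; -736 935]
K = P̄·Hᵀ·S⁻¹ = [1295/2594 260/1297; -3517/5188 -964/1297]
x' = x̄ + K·y = [-4881/2594, 12629/5188]
P' = (I − K·H)·P̄ = [1555/1297 -5445/2594; -5445/2594 22119/5188]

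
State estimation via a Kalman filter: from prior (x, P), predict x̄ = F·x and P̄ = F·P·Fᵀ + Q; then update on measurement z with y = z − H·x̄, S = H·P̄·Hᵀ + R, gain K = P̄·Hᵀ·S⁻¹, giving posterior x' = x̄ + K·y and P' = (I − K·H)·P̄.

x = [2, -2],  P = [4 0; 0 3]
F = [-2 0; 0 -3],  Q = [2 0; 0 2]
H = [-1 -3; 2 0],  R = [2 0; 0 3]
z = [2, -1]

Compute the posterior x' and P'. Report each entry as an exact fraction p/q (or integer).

x' = [-4568/6593, -2550/6593]
P' = [4734/6593 -1566/6593; -1566/6593 1972/6593]

x̄ = F·x = [-4, 6]
P̄ = F·P·Fᵀ + Q = [18 0; 0 29]
y = z − H·x̄ = [16, 7]
S = H·P̄·Hᵀ + R = [281 -36; -36 75]
K = P̄·Hᵀ·S⁻¹ = [-18/6593 3156/6593; -2175/6593 -1044/6593]
x' = x̄ + K·y = [-4568/6593, -2550/6593]
P' = (I − K·H)·P̄ = [4734/6593 -1566/6593; -1566/6593 1972/6593]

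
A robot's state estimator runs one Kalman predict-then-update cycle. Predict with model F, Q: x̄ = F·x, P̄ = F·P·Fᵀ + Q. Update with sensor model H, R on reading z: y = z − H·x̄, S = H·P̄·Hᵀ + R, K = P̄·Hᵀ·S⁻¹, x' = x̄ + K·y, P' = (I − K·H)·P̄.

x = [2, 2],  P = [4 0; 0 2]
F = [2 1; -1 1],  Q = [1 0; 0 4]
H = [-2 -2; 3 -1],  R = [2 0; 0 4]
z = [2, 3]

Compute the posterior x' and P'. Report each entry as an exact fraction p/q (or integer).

x' = [419/755, -1028/755]
P' = [1462/5285 -794/5285; -794/5285 2658/5285]

x̄ = F·x = [6, 0]
P̄ = F·P·Fᵀ + Q = [19 -6; -6 10]
y = z − H·x̄ = [14, -15]
S = H·P̄·Hᵀ + R = [70 -70; -70 221]
K = P̄·Hᵀ·S⁻¹ = [-668/5285 37/151; -1864/5285 -36/151]
x' = x̄ + K·y = [419/755, -1028/755]
P' = (I − K·H)·P̄ = [1462/5285 -794/5285; -794/5285 2658/5285]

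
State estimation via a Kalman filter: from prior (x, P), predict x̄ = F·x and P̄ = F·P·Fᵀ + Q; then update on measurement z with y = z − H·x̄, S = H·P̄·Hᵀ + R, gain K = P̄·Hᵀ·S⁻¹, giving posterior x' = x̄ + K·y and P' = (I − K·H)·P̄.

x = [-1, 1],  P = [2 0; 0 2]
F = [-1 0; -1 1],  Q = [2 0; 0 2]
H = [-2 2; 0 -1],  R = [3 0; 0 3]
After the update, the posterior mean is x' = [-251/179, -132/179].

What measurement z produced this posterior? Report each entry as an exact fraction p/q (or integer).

z = [2, 3]

x̄ = F·x = [1, 2]
P̄ = F·P·Fᵀ + Q = [4 2; 2 6]
S = H·P̄·Hᵀ + R = [27 -8; -8 9]
K = P̄·Hᵀ·S⁻¹ = [-52/179 -86/179; 24/179 -98/179]
x' − x̄ = [-430/179, -490/179] = K·y
y = (KᵀK)⁻¹·Kᵀ·(x' − x̄) = [0, 5]
z = y + H·x̄ = [0, 5] + [2, -2] = [2, 3]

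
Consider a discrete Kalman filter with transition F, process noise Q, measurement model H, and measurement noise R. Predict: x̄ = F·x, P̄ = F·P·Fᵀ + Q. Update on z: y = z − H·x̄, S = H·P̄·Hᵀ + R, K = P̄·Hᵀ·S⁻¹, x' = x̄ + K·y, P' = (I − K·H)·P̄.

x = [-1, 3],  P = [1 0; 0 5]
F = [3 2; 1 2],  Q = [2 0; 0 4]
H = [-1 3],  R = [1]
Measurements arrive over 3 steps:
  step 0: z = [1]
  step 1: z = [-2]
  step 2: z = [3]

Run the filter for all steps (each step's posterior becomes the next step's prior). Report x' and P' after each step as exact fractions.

step 0: x' = [-61/119, 23/119], P' = [2245/119 761/119; 761/119 271/119]
step 1: x' = [-41011/8977, -19545/8977], P' = [1284521/8977 431861/8977; 431861/8977 146167/8977]
step 2: x' = [25602177/2688775, 11187797/2688775], P' = [726589977/2688775 244307897/2688775; 244307897/2688775 82437467/2688775]

step 0: x̄ = F·x = [3, 5]
step 0: P̄ = F·P·Fᵀ + Q = [31 23; 23 25]
step 0: y = z − H·x̄ = [-11]
step 0: S = H·P̄·Hᵀ + R = [119]
step 0: K = P̄·Hᵀ·S⁻¹ = [38/119; 52/119]
step 0: x' = x̄ + K·y = [-61/119, 23/119]
step 0: P' = (I − K·H)·P̄ = [2245/119 761/119; 761/119 271/119]
step 1: x̄ = F·x = [-137/119, -15/119]
step 1: P̄ = F·P·Fᵀ + Q = [30659/119 13907/119; 13907/119 6849/119]
step 1: y = z − H·x̄ = [-330/119]
step 1: S = H·P̄·Hᵀ + R = [8977/119]
step 1: K = P̄·Hᵀ·S⁻¹ = [11062/8977; 6640/8977]
step 1: x' = x̄ + K·y = [-41011/8977, -19545/8977]
step 1: P' = (I − K·H)·P̄ = [1284521/8977 431861/8977; 431861/8977 146167/8977]
step 2: x̄ = F·x = [-162123/8977, -80101/8977]
step 2: P̄ = F·P·Fᵀ + Q = [17345643/8977 7893119/8977; 7893119/8977 3632541/8977]
step 2: y = z − H·x̄ = [105111/8977]
step 2: S = H·P̄·Hᵀ + R = [2688775/8977]
step 2: K = P̄·Hᵀ·S⁻¹ = [6333714/2688775; 3004504/2688775]
step 2: x' = x̄ + K·y = [25602177/2688775, 11187797/2688775]
step 2: P' = (I − K·H)·P̄ = [726589977/2688775 244307897/2688775; 244307897/2688775 82437467/2688775]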